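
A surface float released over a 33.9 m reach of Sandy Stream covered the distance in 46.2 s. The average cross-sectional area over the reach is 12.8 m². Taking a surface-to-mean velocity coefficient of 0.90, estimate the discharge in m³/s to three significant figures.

v_surface = L / t̄ = 33.9 / 46.2 = 0.7338 m/s
v_mean = 0.90 × 0.7338 = 0.6604 m/s
Q = A × v_mean = 12.8 × 0.6604 = 8.453 m³/s

8.45 m³/s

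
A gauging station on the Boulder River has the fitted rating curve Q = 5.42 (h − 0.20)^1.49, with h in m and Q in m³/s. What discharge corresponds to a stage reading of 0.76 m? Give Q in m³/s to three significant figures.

Q = 5.42 × (0.76 − 0.20)^1.49 = 5.42 × 0.56^1.49 = 2.285 m³/s

2.28 m³/s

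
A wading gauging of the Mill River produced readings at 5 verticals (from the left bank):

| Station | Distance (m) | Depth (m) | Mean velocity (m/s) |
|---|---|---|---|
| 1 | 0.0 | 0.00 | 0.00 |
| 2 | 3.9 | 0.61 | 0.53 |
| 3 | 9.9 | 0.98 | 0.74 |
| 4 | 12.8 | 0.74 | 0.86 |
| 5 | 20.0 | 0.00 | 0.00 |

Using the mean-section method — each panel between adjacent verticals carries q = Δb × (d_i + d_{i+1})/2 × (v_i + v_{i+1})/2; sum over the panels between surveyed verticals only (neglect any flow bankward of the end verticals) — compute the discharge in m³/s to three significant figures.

6.48 m³/s

Panel 1-2: Δb = 3.9 m, d̄ = (0.00+0.61)/2 = 0.305, v̄ = (0.00+0.53)/2 = 0.265 → q = 3.9×0.305×0.265 = 0.3152 m³/s
Panel 2-3: Δb = 6 m, d̄ = (0.61+0.98)/2 = 0.795, v̄ = (0.53+0.74)/2 = 0.635 → q = 6×0.795×0.635 = 3.029 m³/s
Panel 3-4: Δb = 2.9 m, d̄ = (0.98+0.74)/2 = 0.86, v̄ = (0.74+0.86)/2 = 0.8 → q = 2.9×0.86×0.8 = 1.995 m³/s
Panel 4-5: Δb = 7.2 m, d̄ = (0.74+0.00)/2 = 0.37, v̄ = (0.86+0.00)/2 = 0.43 → q = 7.2×0.37×0.43 = 1.146 m³/s
Q = Σ q = 6.485 m³/s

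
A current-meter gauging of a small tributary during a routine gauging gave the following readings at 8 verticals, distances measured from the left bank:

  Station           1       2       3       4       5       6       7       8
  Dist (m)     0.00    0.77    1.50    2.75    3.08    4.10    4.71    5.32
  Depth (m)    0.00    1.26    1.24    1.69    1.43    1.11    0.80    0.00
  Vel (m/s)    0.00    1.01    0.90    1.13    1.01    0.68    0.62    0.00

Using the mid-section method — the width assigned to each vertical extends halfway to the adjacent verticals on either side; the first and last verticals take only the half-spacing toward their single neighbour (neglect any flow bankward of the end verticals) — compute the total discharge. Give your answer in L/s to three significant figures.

w_2 = (1.50 − 0.00)/2 = 0.75 m; q_2 = 1.01 × 1.26 × 0.75 = 0.9545 m³/s
w_3 = (2.75 − 0.77)/2 = 0.99 m; q_3 = 0.90 × 1.24 × 0.99 = 1.105 m³/s
w_4 = (3.08 − 1.50)/2 = 0.79 m; q_4 = 1.13 × 1.69 × 0.79 = 1.509 m³/s
w_5 = (4.10 − 2.75)/2 = 0.675 m; q_5 = 1.01 × 1.43 × 0.675 = 0.9749 m³/s
w_6 = (4.71 − 3.08)/2 = 0.815 m; q_6 = 0.68 × 1.11 × 0.815 = 0.6152 m³/s
w_7 = (5.32 − 4.10)/2 = 0.61 m; q_7 = 0.62 × 0.80 × 0.61 = 0.3026 m³/s
Stations 1, 8 contribute zero (depth or velocity is 0).
Q = Σ qᵢ = 5.461 m³/s
= 5.461 × 1000 = 5461 L/s

5460 L/s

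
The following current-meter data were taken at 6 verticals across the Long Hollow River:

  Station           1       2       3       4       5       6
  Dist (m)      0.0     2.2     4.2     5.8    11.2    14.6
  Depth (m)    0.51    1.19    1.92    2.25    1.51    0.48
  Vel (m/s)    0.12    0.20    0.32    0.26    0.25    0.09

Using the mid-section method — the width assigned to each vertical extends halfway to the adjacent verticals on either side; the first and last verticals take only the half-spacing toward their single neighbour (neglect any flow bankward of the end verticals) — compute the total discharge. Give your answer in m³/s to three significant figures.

w_1 = (2.2 − 0.0)/2 = 1.1 m; q_1 = 0.12 × 0.51 × 1.1 = 0.06732 m³/s
w_2 = (4.2 − 0.0)/2 = 2.1 m; q_2 = 0.20 × 1.19 × 2.1 = 0.4998 m³/s
w_3 = (5.8 − 2.2)/2 = 1.8 m; q_3 = 0.32 × 1.92 × 1.8 = 1.106 m³/s
w_4 = (11.2 − 4.2)/2 = 3.5 m; q_4 = 0.26 × 2.25 × 3.5 = 2.048 m³/s
w_5 = (14.6 − 5.8)/2 = 4.4 m; q_5 = 0.25 × 1.51 × 4.4 = 1.661 m³/s
w_6 = (14.6 − 11.2)/2 = 1.7 m; q_6 = 0.09 × 0.48 × 1.7 = 0.07344 m³/s
Q = Σ qᵢ = 5.455 m³/s

5.45 m³/s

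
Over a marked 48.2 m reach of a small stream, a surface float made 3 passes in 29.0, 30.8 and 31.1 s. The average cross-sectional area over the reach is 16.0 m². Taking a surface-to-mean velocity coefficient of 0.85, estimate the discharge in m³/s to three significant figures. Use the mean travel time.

t̄ = (29.0 + 30.8 + 31.1) / 3 = 30.3 s
v_surface = L / t̄ = 48.2 / 30.3 = 1.591 m/s
v_mean = 0.85 × 1.591 = 1.352 m/s
Q = A × v_mean = 16.0 × 1.352 = 21.63 m³/s

21.6 m³/s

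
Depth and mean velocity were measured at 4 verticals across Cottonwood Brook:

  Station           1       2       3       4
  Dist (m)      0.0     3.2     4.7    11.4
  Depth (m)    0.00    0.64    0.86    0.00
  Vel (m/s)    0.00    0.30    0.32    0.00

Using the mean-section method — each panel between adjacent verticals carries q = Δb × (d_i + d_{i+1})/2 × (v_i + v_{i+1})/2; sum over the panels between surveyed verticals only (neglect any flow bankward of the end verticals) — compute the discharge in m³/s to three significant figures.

Panel 1-2: Δb = 3.2 m, d̄ = (0.00+0.64)/2 = 0.32, v̄ = (0.00+0.30)/2 = 0.15 → q = 3.2×0.32×0.15 = 0.1536 m³/s
Panel 2-3: Δb = 1.5 m, d̄ = (0.64+0.86)/2 = 0.75, v̄ = (0.30+0.32)/2 = 0.31 → q = 1.5×0.75×0.31 = 0.3488 m³/s
Panel 3-4: Δb = 6.7 m, d̄ = (0.86+0.00)/2 = 0.43, v̄ = (0.32+0.00)/2 = 0.16 → q = 6.7×0.43×0.16 = 0.4610 m³/s
Q = Σ q = 0.9633 m³/s

0.963 m³/s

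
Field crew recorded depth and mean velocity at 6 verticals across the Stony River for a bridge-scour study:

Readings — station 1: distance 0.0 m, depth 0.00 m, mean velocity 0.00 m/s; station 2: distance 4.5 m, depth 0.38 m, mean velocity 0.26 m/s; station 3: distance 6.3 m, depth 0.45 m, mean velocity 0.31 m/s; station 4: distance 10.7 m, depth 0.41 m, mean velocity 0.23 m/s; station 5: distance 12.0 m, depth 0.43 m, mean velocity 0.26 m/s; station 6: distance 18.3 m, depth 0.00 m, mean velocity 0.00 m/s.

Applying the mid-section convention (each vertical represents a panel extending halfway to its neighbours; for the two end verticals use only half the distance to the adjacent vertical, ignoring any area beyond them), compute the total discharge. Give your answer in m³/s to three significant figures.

1.44 m³/s

w_2 = (6.3 − 0.0)/2 = 3.15 m; q_2 = 0.26 × 0.38 × 3.15 = 0.3112 m³/s
w_3 = (10.7 − 4.5)/2 = 3.1 m; q_3 = 0.31 × 0.45 × 3.1 = 0.4325 m³/s
w_4 = (12.0 − 6.3)/2 = 2.85 m; q_4 = 0.23 × 0.41 × 2.85 = 0.2688 m³/s
w_5 = (18.3 − 10.7)/2 = 3.8 m; q_5 = 0.26 × 0.43 × 3.8 = 0.4248 m³/s
Stations 1, 6 contribute zero (depth or velocity is 0).
Q = Σ qᵢ = 1.437 m³/s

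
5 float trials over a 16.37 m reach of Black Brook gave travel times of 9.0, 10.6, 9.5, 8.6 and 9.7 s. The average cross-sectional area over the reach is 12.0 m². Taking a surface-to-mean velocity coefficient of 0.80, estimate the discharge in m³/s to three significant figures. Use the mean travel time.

16.6 m³/s

t̄ = (9.0 + 10.6 + 9.5 + 8.6 + 9.7) / 5 = 9.48 s
v_surface = L / t̄ = 16.37 / 9.48 = 1.727 m/s
v_mean = 0.80 × 1.727 = 1.381 m/s
Q = A × v_mean = 12.0 × 1.381 = 16.58 m³/s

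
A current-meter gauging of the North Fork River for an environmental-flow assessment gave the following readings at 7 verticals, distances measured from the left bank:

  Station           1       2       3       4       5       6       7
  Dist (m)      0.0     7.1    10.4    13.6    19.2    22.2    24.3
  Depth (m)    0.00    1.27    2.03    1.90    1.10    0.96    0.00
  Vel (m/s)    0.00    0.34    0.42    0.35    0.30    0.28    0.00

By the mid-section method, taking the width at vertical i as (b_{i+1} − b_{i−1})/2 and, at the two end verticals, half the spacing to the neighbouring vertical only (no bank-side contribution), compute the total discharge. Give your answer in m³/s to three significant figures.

w_2 = (10.4 − 0.0)/2 = 5.2 m; q_2 = 0.34 × 1.27 × 5.2 = 2.245 m³/s
w_3 = (13.6 − 7.1)/2 = 3.25 m; q_3 = 0.42 × 2.03 × 3.25 = 2.771 m³/s
w_4 = (19.2 − 10.4)/2 = 4.4 m; q_4 = 0.35 × 1.90 × 4.4 = 2.926 m³/s
w_5 = (22.2 − 13.6)/2 = 4.3 m; q_5 = 0.30 × 1.10 × 4.3 = 1.419 m³/s
w_6 = (24.3 − 19.2)/2 = 2.55 m; q_6 = 0.28 × 0.96 × 2.55 = 0.6854 m³/s
Stations 1, 7 contribute zero (depth or velocity is 0).
Q = Σ qᵢ = 10.05 m³/s

10.0 m³/s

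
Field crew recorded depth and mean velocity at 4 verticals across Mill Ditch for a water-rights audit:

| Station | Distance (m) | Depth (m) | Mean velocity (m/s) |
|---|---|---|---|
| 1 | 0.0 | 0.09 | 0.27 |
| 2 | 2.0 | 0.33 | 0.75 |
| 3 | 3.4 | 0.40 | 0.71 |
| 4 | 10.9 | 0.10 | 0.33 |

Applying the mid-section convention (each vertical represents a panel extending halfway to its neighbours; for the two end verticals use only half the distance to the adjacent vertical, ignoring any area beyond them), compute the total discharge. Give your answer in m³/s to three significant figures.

w_1 = (2.0 − 0.0)/2 = 1 m; q_1 = 0.27 × 0.09 × 1 = 0.02430 m³/s
w_2 = (3.4 − 0.0)/2 = 1.7 m; q_2 = 0.75 × 0.33 × 1.7 = 0.4208 m³/s
w_3 = (10.9 − 2.0)/2 = 4.45 m; q_3 = 0.71 × 0.40 × 4.45 = 1.264 m³/s
w_4 = (10.9 − 3.4)/2 = 3.75 m; q_4 = 0.33 × 0.10 × 3.75 = 0.1238 m³/s
Q = Σ qᵢ = 1.833 m³/s

1.83 m³/s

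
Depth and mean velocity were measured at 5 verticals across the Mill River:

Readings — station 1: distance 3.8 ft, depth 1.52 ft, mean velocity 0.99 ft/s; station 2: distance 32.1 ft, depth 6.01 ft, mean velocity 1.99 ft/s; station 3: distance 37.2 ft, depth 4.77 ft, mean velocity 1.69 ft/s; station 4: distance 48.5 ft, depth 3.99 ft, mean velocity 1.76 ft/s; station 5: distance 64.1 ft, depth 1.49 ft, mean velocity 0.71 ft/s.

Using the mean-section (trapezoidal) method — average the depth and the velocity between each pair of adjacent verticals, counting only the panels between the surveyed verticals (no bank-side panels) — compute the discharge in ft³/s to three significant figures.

Panel 1-2: Δb = 28.3 ft, d̄ = (1.52+6.01)/2 = 3.765, v̄ = (0.99+1.99)/2 = 1.49 → q = 28.3×3.765×1.49 = 158.8 ft³/s
Panel 2-3: Δb = 5.1 ft, d̄ = (6.01+4.77)/2 = 5.39, v̄ = (1.99+1.69)/2 = 1.84 → q = 5.1×5.39×1.84 = 50.58 ft³/s
Panel 3-4: Δb = 11.3 ft, d̄ = (4.77+3.99)/2 = 4.38, v̄ = (1.69+1.76)/2 = 1.725 → q = 11.3×4.38×1.725 = 85.38 ft³/s
Panel 4-5: Δb = 15.6 ft, d̄ = (3.99+1.49)/2 = 2.74, v̄ = (1.76+0.71)/2 = 1.235 → q = 15.6×2.74×1.235 = 52.79 ft³/s
Q = Σ q = 347.5 ft³/s

348 ft³/s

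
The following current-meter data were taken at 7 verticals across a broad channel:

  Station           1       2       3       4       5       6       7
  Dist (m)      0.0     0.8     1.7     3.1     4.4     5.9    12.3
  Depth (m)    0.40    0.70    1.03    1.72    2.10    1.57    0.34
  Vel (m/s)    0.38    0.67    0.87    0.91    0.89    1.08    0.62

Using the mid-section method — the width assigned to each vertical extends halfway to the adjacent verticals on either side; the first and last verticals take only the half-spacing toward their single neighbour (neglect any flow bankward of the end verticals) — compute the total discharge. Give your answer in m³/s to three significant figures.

13.6 m³/s

w_1 = (0.8 − 0.0)/2 = 0.4 m; q_1 = 0.38 × 0.40 × 0.4 = 0.06080 m³/s
w_2 = (1.7 − 0.0)/2 = 0.85 m; q_2 = 0.67 × 0.70 × 0.85 = 0.3987 m³/s
w_3 = (3.1 − 0.8)/2 = 1.15 m; q_3 = 0.87 × 1.03 × 1.15 = 1.031 m³/s
w_4 = (4.4 − 1.7)/2 = 1.35 m; q_4 = 0.91 × 1.72 × 1.35 = 2.113 m³/s
w_5 = (5.9 − 3.1)/2 = 1.4 m; q_5 = 0.89 × 2.10 × 1.4 = 2.617 m³/s
w_6 = (12.3 − 4.4)/2 = 3.95 m; q_6 = 1.08 × 1.57 × 3.95 = 6.698 m³/s
w_7 = (12.3 − 5.9)/2 = 3.2 m; q_7 = 0.62 × 0.34 × 3.2 = 0.6746 m³/s
Q = Σ qᵢ = 13.59 m³/s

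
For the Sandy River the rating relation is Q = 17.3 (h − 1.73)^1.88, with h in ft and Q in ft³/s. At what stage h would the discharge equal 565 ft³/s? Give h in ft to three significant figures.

h − h₀ = (Q/C)^(1/b) = (565/17.3)^(1/1.88) = 6.387 ft
h = 1.73 + 6.387 = 8.117 ft

8.12 ft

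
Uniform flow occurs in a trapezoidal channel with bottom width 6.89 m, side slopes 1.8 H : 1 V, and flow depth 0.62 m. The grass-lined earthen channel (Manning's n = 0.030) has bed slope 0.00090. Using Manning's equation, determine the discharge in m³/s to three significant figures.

A = (b + z·y)·y = (6.89 + 1.8×0.62)×0.62 = 4.964 m²
P = b + 2y√(1+z²) = 6.89 + 2×0.62×√(1+1.8²) = 9.443 m
R = A/P = 4.964/9.443 = 0.5256 m
Q = (1/n)·A·R^(2/3)·S^(1/2) = (1/0.030) × 4.964 × 0.5256^(2/3) × 0.00090^(1/2) = 3.233 m³/s

3.23 m³/s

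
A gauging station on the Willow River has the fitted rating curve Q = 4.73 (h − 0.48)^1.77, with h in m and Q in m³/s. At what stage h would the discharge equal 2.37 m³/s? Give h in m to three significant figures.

h − h₀ = (Q/C)^(1/b) = (2.37/4.73)^(1/1.77) = 0.6768 m
h = 0.48 + 0.6768 = 1.157 m

1.16 m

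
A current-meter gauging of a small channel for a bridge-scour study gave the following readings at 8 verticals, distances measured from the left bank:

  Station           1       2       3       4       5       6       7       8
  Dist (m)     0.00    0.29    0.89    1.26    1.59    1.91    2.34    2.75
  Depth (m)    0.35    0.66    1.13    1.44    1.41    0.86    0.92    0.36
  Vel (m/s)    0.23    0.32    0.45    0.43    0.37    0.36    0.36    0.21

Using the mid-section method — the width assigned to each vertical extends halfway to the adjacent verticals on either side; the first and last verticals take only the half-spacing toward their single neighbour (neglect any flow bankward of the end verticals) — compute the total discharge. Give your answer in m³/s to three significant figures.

1.01 m³/s

w_1 = (0.29 − 0.00)/2 = 0.145 m; q_1 = 0.23 × 0.35 × 0.145 = 0.01167 m³/s
w_2 = (0.89 − 0.00)/2 = 0.445 m; q_2 = 0.32 × 0.66 × 0.445 = 0.09398 m³/s
w_3 = (1.26 − 0.29)/2 = 0.485 m; q_3 = 0.45 × 1.13 × 0.485 = 0.2466 m³/s
w_4 = (1.59 − 0.89)/2 = 0.35 m; q_4 = 0.43 × 1.44 × 0.35 = 0.2167 m³/s
w_5 = (1.91 − 1.26)/2 = 0.325 m; q_5 = 0.37 × 1.41 × 0.325 = 0.1696 m³/s
w_6 = (2.34 − 1.59)/2 = 0.375 m; q_6 = 0.36 × 0.86 × 0.375 = 0.1161 m³/s
w_7 = (2.75 − 1.91)/2 = 0.42 m; q_7 = 0.36 × 0.92 × 0.42 = 0.1391 m³/s
w_8 = (2.75 − 2.34)/2 = 0.205 m; q_8 = 0.21 × 0.36 × 0.205 = 0.01550 m³/s
Q = Σ qᵢ = 1.009 m³/s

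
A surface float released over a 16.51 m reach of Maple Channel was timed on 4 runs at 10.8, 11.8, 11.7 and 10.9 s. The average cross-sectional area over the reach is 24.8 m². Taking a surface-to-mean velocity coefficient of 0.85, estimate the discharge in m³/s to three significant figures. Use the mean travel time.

30.8 m³/s

t̄ = (10.8 + 11.8 + 11.7 + 10.9) / 4 = 11.3 s
v_surface = L / t̄ = 16.51 / 11.3 = 1.461 m/s
v_mean = 0.85 × 1.461 = 1.242 m/s
Q = A × v_mean = 24.8 × 1.242 = 30.80 m³/s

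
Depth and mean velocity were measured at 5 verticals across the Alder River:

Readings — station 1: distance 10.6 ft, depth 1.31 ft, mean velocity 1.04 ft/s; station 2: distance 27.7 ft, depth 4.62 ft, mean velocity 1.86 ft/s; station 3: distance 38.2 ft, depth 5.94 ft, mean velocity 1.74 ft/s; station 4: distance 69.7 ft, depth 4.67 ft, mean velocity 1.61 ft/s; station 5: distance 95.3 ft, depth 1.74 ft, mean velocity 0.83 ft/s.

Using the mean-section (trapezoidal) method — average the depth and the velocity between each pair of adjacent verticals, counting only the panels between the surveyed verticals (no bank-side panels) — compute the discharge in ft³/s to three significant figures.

553 ft³/s

Panel 1-2: Δb = 17.1 ft, d̄ = (1.31+4.62)/2 = 2.965, v̄ = (1.04+1.86)/2 = 1.45 → q = 17.1×2.965×1.45 = 73.52 ft³/s
Panel 2-3: Δb = 10.5 ft, d̄ = (4.62+5.94)/2 = 5.28, v̄ = (1.86+1.74)/2 = 1.8 → q = 10.5×5.28×1.8 = 99.79 ft³/s
Panel 3-4: Δb = 31.5 ft, d̄ = (5.94+4.67)/2 = 5.305, v̄ = (1.74+1.61)/2 = 1.675 → q = 31.5×5.305×1.675 = 279.9 ft³/s
Panel 4-5: Δb = 25.6 ft, d̄ = (4.67+1.74)/2 = 3.205, v̄ = (1.61+0.83)/2 = 1.22 → q = 25.6×3.205×1.22 = 100.1 ft³/s
Q = Σ q = 553.3 ft³/s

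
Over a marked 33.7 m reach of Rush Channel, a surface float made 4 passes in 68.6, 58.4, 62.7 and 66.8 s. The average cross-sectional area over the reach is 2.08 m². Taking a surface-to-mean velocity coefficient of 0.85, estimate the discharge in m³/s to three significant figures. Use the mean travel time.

0.929 m³/s

t̄ = (68.6 + 58.4 + 62.7 + 66.8) / 4 = 64.125 s
v_surface = L / t̄ = 33.7 / 64.125 = 0.5255 m/s
v_mean = 0.85 × 0.5255 = 0.4467 m/s
Q = A × v_mean = 2.08 × 0.4467 = 0.9291 m³/s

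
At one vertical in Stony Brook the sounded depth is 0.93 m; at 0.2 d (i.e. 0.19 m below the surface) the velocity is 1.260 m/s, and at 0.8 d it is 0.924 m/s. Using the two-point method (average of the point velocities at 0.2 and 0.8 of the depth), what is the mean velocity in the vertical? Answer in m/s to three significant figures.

v̄ = (1.260 + 0.924) / 2 = 1.092 m/s

1.09 m/s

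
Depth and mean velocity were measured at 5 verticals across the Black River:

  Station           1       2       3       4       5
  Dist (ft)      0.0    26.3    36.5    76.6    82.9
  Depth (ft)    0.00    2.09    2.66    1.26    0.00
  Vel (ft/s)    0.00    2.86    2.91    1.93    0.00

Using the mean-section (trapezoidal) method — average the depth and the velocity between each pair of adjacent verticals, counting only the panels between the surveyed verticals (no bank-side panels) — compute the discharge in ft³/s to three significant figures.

Panel 1-2: Δb = 26.3 ft, d̄ = (0.00+2.09)/2 = 1.045, v̄ = (0.00+2.86)/2 = 1.43 → q = 26.3×1.045×1.43 = 39.30 ft³/s
Panel 2-3: Δb = 10.2 ft, d̄ = (2.09+2.66)/2 = 2.375, v̄ = (2.86+2.91)/2 = 2.885 → q = 10.2×2.375×2.885 = 69.89 ft³/s
Panel 3-4: Δb = 40.1 ft, d̄ = (2.66+1.26)/2 = 1.96, v̄ = (2.91+1.93)/2 = 2.42 → q = 40.1×1.96×2.42 = 190.2 ft³/s
Panel 4-5: Δb = 6.3 ft, d̄ = (1.26+0.00)/2 = 0.63, v̄ = (1.93+0.00)/2 = 0.965 → q = 6.3×0.63×0.965 = 3.830 ft³/s
Q = Σ q = 303.2 ft³/s

303 ft³/s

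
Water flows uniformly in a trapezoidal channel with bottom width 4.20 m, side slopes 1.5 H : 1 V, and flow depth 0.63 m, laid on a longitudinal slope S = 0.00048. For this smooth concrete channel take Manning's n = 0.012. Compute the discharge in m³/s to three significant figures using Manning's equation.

A = (b + z·y)·y = (4.20 + 1.5×0.63)×0.63 = 3.241 m²
P = b + 2y√(1+z²) = 4.20 + 2×0.63×√(1+1.5²) = 6.471 m
R = A/P = 3.241/6.471 = 0.5009 m
Q = (1/n)·A·R^(2/3)·S^(1/2) = (1/0.012) × 3.241 × 0.5009^(2/3) × 0.00048^(1/2) = 3.732 m³/s

3.73 m³/s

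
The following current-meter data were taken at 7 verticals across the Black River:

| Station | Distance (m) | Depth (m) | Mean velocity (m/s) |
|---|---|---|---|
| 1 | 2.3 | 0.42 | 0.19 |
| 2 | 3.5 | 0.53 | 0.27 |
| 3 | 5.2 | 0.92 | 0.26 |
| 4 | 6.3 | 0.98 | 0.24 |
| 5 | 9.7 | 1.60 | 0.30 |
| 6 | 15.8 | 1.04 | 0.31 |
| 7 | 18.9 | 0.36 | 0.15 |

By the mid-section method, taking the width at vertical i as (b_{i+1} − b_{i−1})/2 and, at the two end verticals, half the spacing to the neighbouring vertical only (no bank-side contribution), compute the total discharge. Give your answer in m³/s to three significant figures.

w_1 = (3.5 − 2.3)/2 = 0.6 m; q_1 = 0.19 × 0.42 × 0.6 = 0.04788 m³/s
w_2 = (5.2 − 2.3)/2 = 1.45 m; q_2 = 0.27 × 0.53 × 1.45 = 0.2075 m³/s
w_3 = (6.3 − 3.5)/2 = 1.4 m; q_3 = 0.26 × 0.92 × 1.4 = 0.3349 m³/s
w_4 = (9.7 − 5.2)/2 = 2.25 m; q_4 = 0.24 × 0.98 × 2.25 = 0.5292 m³/s
w_5 = (15.8 − 6.3)/2 = 4.75 m; q_5 = 0.30 × 1.60 × 4.75 = 2.280 m³/s
w_6 = (18.9 − 9.7)/2 = 4.6 m; q_6 = 0.31 × 1.04 × 4.6 = 1.483 m³/s
w_7 = (18.9 − 15.8)/2 = 1.55 m; q_7 = 0.15 × 0.36 × 1.55 = 0.08370 m³/s
Q = Σ qᵢ = 4.966 m³/s

4.97 m³/s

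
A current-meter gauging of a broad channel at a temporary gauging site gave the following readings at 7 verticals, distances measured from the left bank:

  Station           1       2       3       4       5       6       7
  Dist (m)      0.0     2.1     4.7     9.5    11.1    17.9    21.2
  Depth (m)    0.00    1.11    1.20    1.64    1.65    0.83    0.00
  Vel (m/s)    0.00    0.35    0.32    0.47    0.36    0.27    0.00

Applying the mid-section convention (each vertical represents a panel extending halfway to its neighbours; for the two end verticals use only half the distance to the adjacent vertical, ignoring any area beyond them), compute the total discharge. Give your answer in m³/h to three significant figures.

w_2 = (4.7 − 0.0)/2 = 2.35 m; q_2 = 0.35 × 1.11 × 2.35 = 0.9130 m³/s
w_3 = (9.5 − 2.1)/2 = 3.7 m; q_3 = 0.32 × 1.20 × 3.7 = 1.421 m³/s
w_4 = (11.1 − 4.7)/2 = 3.2 m; q_4 = 0.47 × 1.64 × 3.2 = 2.467 m³/s
w_5 = (17.9 − 9.5)/2 = 4.2 m; q_5 = 0.36 × 1.65 × 4.2 = 2.495 m³/s
w_6 = (21.2 − 11.1)/2 = 5.05 m; q_6 = 0.27 × 0.83 × 5.05 = 1.132 m³/s
Stations 1, 7 contribute zero (depth or velocity is 0).
Q = Σ qᵢ = 8.427 m³/s
= 8.427 × 3600 = 30340 m³/h

30300 m³/h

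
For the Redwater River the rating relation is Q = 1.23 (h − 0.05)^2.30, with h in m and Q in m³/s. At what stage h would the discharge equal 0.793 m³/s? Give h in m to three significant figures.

0.876 m

h − h₀ = (Q/C)^(1/b) = (0.793/1.23)^(1/2.30) = 0.8263 m
h = 0.05 + 0.8263 = 0.8763 m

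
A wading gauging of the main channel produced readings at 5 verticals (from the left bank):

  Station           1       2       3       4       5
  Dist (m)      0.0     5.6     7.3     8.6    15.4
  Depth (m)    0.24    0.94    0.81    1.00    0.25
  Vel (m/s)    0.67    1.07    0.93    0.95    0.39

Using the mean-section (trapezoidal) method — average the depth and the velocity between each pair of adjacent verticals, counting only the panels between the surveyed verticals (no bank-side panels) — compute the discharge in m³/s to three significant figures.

8.32 m³/s

Panel 1-2: Δb = 5.6 m, d̄ = (0.24+0.94)/2 = 0.59, v̄ = (0.67+1.07)/2 = 0.87 → q = 5.6×0.59×0.87 = 2.874 m³/s
Panel 2-3: Δb = 1.7 m, d̄ = (0.94+0.81)/2 = 0.875, v̄ = (1.07+0.93)/2 = 1 → q = 1.7×0.875×1 = 1.488 m³/s
Panel 3-4: Δb = 1.3 m, d̄ = (0.81+1.00)/2 = 0.905, v̄ = (0.93+0.95)/2 = 0.94 → q = 1.3×0.905×0.94 = 1.106 m³/s
Panel 4-5: Δb = 6.8 m, d̄ = (1.00+0.25)/2 = 0.625, v̄ = (0.95+0.39)/2 = 0.67 → q = 6.8×0.625×0.67 = 2.848 m³/s
Q = Σ q = 8.315 m³/s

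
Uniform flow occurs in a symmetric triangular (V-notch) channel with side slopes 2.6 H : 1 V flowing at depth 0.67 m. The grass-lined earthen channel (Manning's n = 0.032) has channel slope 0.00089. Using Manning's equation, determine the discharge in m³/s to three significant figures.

A = z·y² = 2.6×0.67² = 1.167 m²
P = 2y√(1+z²) = 2×0.67×√(1+2.6²) = 3.733 m
R = A/P = 1.167/3.733 = 0.3127 m
Q = (1/n)·A·R^(2/3)·S^(1/2) = (1/0.032) × 1.167 × 0.3127^(2/3) × 0.00089^(1/2) = 0.5013 m³/s

0.501 m³/s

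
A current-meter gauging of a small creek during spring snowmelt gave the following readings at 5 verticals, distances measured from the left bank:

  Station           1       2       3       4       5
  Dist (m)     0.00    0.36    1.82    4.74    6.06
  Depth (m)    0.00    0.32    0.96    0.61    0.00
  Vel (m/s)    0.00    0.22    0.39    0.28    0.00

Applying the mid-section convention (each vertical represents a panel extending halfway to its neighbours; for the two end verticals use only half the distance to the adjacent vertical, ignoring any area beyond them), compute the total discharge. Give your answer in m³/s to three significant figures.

w_2 = (1.82 − 0.00)/2 = 0.91 m; q_2 = 0.22 × 0.32 × 0.91 = 0.06406 m³/s
w_3 = (4.74 − 0.36)/2 = 2.19 m; q_3 = 0.39 × 0.96 × 2.19 = 0.8199 m³/s
w_4 = (6.06 − 1.82)/2 = 2.12 m; q_4 = 0.28 × 0.61 × 2.12 = 0.3621 m³/s
Stations 1, 5 contribute zero (depth or velocity is 0).
Q = Σ qᵢ = 1.246 m³/s

1.25 m³/s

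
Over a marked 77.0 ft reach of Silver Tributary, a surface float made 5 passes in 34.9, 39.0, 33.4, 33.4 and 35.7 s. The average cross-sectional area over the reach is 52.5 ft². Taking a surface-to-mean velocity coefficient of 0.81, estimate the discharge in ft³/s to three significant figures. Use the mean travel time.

t̄ = (34.9 + 39.0 + 33.4 + 33.4 + 35.7) / 5 = 35.28 s
v_surface = L / t̄ = 77.0 / 35.28 = 2.183 ft/s
v_mean = 0.81 × 2.183 = 1.768 ft/s
Q = A × v_mean = 52.5 × 1.768 = 92.81 ft³/s

92.8 ft³/s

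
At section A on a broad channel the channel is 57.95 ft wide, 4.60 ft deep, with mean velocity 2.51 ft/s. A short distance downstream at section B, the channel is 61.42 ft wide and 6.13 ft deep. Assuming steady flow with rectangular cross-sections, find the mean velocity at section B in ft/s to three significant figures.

Q = A₁V₁ = (57.95×4.60) × 2.51 = 669.1 ft³/s
A₂ = 61.42 × 6.13 = 376.5 ft²
V₂ = Q/A₂ = 669.1/376.5 = 1.777 ft/s

1.78 ft/s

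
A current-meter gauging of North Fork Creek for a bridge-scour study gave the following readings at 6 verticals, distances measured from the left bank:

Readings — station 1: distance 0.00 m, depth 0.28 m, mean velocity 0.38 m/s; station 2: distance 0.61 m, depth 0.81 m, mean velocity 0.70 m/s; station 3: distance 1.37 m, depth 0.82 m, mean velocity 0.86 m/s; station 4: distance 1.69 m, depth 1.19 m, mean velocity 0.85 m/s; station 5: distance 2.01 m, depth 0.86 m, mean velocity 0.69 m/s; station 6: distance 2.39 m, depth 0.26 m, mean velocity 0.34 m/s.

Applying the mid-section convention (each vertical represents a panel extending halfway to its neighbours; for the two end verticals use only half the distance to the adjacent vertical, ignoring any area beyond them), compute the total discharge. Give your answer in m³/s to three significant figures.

w_1 = (0.61 − 0.00)/2 = 0.305 m; q_1 = 0.38 × 0.28 × 0.305 = 0.03245 m³/s
w_2 = (1.37 − 0.00)/2 = 0.685 m; q_2 = 0.70 × 0.81 × 0.685 = 0.3884 m³/s
w_3 = (1.69 − 0.61)/2 = 0.54 m; q_3 = 0.86 × 0.82 × 0.54 = 0.3808 m³/s
w_4 = (2.01 − 1.37)/2 = 0.32 m; q_4 = 0.85 × 1.19 × 0.32 = 0.3237 m³/s
w_5 = (2.39 − 1.69)/2 = 0.35 m; q_5 = 0.69 × 0.86 × 0.35 = 0.2077 m³/s
w_6 = (2.39 − 2.01)/2 = 0.19 m; q_6 = 0.34 × 0.26 × 0.19 = 0.01680 m³/s
Q = Σ qᵢ = 1.350 m³/s

1.35 m³/s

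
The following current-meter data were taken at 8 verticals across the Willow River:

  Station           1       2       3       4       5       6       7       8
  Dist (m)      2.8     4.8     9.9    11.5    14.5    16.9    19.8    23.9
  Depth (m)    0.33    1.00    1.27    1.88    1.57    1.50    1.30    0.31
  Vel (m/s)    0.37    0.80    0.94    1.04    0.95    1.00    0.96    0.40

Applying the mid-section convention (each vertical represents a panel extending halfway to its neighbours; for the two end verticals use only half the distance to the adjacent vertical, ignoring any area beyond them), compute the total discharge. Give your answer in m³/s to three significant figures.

24.1 m³/s

w_1 = (4.8 − 2.8)/2 = 1 m; q_1 = 0.37 × 0.33 × 1 = 0.1221 m³/s
w_2 = (9.9 − 2.8)/2 = 3.55 m; q_2 = 0.80 × 1.00 × 3.55 = 2.840 m³/s
w_3 = (11.5 − 4.8)/2 = 3.35 m; q_3 = 0.94 × 1.27 × 3.35 = 3.999 m³/s
w_4 = (14.5 − 9.9)/2 = 2.3 m; q_4 = 1.04 × 1.88 × 2.3 = 4.497 m³/s
w_5 = (16.9 − 11.5)/2 = 2.7 m; q_5 = 0.95 × 1.57 × 2.7 = 4.027 m³/s
w_6 = (19.8 − 14.5)/2 = 2.65 m; q_6 = 1.00 × 1.50 × 2.65 = 3.975 m³/s
w_7 = (23.9 − 16.9)/2 = 3.5 m; q_7 = 0.96 × 1.30 × 3.5 = 4.368 m³/s
w_8 = (23.9 − 19.8)/2 = 2.05 m; q_8 = 0.40 × 0.31 × 2.05 = 0.2542 m³/s
Q = Σ qᵢ = 24.08 m³/s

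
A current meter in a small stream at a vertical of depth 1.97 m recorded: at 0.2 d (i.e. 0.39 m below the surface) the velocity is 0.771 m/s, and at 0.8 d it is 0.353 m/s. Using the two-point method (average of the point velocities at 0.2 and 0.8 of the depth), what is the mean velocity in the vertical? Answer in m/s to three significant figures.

0.562 m/s

v̄ = (0.771 + 0.353) / 2 = 0.5620 m/s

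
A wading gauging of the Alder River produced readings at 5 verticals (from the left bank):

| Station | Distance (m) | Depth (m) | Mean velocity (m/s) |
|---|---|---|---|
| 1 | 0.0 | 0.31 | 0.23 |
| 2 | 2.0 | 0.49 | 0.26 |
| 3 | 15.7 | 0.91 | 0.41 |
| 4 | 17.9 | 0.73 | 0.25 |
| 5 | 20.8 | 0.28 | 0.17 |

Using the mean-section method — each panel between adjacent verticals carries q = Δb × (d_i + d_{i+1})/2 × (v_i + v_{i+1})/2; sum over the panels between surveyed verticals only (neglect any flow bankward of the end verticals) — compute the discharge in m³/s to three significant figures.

Panel 1-2: Δb = 2 m, d̄ = (0.31+0.49)/2 = 0.4, v̄ = (0.23+0.26)/2 = 0.245 → q = 2×0.4×0.245 = 0.1960 m³/s
Panel 2-3: Δb = 13.7 m, d̄ = (0.49+0.91)/2 = 0.7, v̄ = (0.26+0.41)/2 = 0.335 → q = 13.7×0.7×0.335 = 3.213 m³/s
Panel 3-4: Δb = 2.2 m, d̄ = (0.91+0.73)/2 = 0.82, v̄ = (0.41+0.25)/2 = 0.33 → q = 2.2×0.82×0.33 = 0.5953 m³/s
Panel 4-5: Δb = 2.9 m, d̄ = (0.73+0.28)/2 = 0.505, v̄ = (0.25+0.17)/2 = 0.21 → q = 2.9×0.505×0.21 = 0.3075 m³/s
Q = Σ q = 4.312 m³/s

4.31 m³/s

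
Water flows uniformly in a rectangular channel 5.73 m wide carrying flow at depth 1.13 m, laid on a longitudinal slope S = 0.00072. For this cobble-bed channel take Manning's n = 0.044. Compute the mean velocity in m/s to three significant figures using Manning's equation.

A = b·y = 5.73 × 1.13 = 6.475 m²
P = b + 2y = 5.73 + 2×1.13 = 7.990 m
R = A/P = 6.475/7.990 = 0.8104 m
Q = (1/n)·A·R^(2/3)·S^(1/2) = (1/0.044) × 6.475 × 0.8104^(2/3) × 0.00072^(1/2) = 3.432 m³/s
V = Q/A = 3.432/6.475 = 0.5301 m/s

0.530 m/s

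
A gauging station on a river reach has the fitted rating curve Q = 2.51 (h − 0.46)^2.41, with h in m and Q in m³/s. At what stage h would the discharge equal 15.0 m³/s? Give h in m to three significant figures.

h − h₀ = (Q/C)^(1/b) = (15.0/2.51)^(1/2.41) = 2.100 m
h = 0.46 + 2.100 = 2.560 m

2.56 m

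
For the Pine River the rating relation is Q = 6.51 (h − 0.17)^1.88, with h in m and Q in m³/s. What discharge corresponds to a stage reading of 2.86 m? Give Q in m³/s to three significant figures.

41.8 m³/s

Q = 6.51 × (2.86 − 0.17)^1.88 = 6.51 × 2.69^1.88 = 41.83 m³/s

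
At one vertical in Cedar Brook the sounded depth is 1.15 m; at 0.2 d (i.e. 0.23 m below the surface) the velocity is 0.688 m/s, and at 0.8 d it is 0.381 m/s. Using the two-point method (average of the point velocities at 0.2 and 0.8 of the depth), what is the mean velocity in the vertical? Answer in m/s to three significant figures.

0.535 m/s

v̄ = (0.688 + 0.381) / 2 = 0.5345 m/s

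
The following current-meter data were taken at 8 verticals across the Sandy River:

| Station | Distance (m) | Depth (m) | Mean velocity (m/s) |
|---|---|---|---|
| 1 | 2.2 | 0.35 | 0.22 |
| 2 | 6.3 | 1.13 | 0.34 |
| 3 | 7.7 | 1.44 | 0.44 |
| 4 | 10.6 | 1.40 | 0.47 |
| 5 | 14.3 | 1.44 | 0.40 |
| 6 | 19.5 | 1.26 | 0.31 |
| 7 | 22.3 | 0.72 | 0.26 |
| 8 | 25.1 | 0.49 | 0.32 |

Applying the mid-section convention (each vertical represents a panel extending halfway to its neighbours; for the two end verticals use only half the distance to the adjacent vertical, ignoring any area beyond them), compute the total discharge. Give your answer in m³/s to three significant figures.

w_1 = (6.3 − 2.2)/2 = 2.05 m; q_1 = 0.22 × 0.35 × 2.05 = 0.1579 m³/s
w_2 = (7.7 − 2.2)/2 = 2.75 m; q_2 = 0.34 × 1.13 × 2.75 = 1.057 m³/s
w_3 = (10.6 − 6.3)/2 = 2.15 m; q_3 = 0.44 × 1.44 × 2.15 = 1.362 m³/s
w_4 = (14.3 − 7.7)/2 = 3.3 m; q_4 = 0.47 × 1.40 × 3.3 = 2.171 m³/s
w_5 = (19.5 − 10.6)/2 = 4.45 m; q_5 = 0.40 × 1.44 × 4.45 = 2.563 m³/s
w_6 = (22.3 − 14.3)/2 = 4 m; q_6 = 0.31 × 1.26 × 4 = 1.562 m³/s
w_7 = (25.1 − 19.5)/2 = 2.8 m; q_7 = 0.26 × 0.72 × 2.8 = 0.5242 m³/s
w_8 = (25.1 − 22.3)/2 = 1.4 m; q_8 = 0.32 × 0.49 × 1.4 = 0.2195 m³/s
Q = Σ qᵢ = 9.617 m³/s

9.62 m³/s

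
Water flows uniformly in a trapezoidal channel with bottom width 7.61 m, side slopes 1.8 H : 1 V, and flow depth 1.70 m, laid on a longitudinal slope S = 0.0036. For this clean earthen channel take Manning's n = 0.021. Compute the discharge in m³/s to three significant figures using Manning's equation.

A = (b + z·y)·y = (7.61 + 1.8×1.70)×1.70 = 18.14 m²
P = b + 2y√(1+z²) = 7.61 + 2×1.70×√(1+1.8²) = 14.61 m
R = A/P = 18.14/14.61 = 1.241 m
Q = (1/n)·A·R^(2/3)·S^(1/2) = (1/0.021) × 18.14 × 1.241^(2/3) × 0.0036^(1/2) = 59.86 m³/s

59.9 m³/s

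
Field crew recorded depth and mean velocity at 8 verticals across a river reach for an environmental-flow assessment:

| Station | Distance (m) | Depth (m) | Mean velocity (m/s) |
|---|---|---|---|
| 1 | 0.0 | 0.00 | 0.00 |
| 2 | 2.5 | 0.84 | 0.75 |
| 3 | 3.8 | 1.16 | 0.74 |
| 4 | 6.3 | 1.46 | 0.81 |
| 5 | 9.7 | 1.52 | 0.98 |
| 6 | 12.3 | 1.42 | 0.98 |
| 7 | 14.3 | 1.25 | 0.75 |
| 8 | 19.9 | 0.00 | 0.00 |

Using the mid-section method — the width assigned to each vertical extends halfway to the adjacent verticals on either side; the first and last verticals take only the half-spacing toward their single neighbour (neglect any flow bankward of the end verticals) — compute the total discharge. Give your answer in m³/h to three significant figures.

63200 m³/h

w_2 = (3.8 − 0.0)/2 = 1.9 m; q_2 = 0.75 × 0.84 × 1.9 = 1.197 m³/s
w_3 = (6.3 − 2.5)/2 = 1.9 m; q_3 = 0.74 × 1.16 × 1.9 = 1.631 m³/s
w_4 = (9.7 − 3.8)/2 = 2.95 m; q_4 = 0.81 × 1.46 × 2.95 = 3.489 m³/s
w_5 = (12.3 − 6.3)/2 = 3 m; q_5 = 0.98 × 1.52 × 3 = 4.469 m³/s
w_6 = (14.3 − 9.7)/2 = 2.3 m; q_6 = 0.98 × 1.42 × 2.3 = 3.201 m³/s
w_7 = (19.9 − 12.3)/2 = 3.8 m; q_7 = 0.75 × 1.25 × 3.8 = 3.563 m³/s
Stations 1, 8 contribute zero (depth or velocity is 0).
Q = Σ qᵢ = 17.55 m³/s
= 17.55 × 3600 = 63170 m³/h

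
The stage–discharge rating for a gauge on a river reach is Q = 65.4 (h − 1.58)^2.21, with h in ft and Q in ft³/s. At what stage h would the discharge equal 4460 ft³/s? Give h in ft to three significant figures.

8.34 ft

h − h₀ = (Q/C)^(1/b) = (4460/65.4)^(1/2.21) = 6.757 ft
h = 1.58 + 6.757 = 8.337 ft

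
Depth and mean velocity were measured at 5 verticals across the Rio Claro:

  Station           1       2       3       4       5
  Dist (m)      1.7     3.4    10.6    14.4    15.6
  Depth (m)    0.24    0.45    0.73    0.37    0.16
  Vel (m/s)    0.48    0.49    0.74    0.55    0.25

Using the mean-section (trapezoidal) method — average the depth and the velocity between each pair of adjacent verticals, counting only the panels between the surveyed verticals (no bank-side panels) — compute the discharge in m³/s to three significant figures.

Panel 1-2: Δb = 1.7 m, d̄ = (0.24+0.45)/2 = 0.345, v̄ = (0.48+0.49)/2 = 0.485 → q = 1.7×0.345×0.485 = 0.2845 m³/s
Panel 2-3: Δb = 7.2 m, d̄ = (0.45+0.73)/2 = 0.59, v̄ = (0.49+0.74)/2 = 0.615 → q = 7.2×0.59×0.615 = 2.613 m³/s
Panel 3-4: Δb = 3.8 m, d̄ = (0.73+0.37)/2 = 0.55, v̄ = (0.74+0.55)/2 = 0.645 → q = 3.8×0.55×0.645 = 1.348 m³/s
Panel 4-5: Δb = 1.2 m, d̄ = (0.37+0.16)/2 = 0.265, v̄ = (0.55+0.25)/2 = 0.4 → q = 1.2×0.265×0.4 = 0.1272 m³/s
Q = Σ q = 4.372 m³/s

4.37 m³/s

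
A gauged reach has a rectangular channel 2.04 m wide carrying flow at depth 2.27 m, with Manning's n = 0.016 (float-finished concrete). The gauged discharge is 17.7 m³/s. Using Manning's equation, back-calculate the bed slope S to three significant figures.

A = b·y = 2.04 × 2.27 = 4.631 m²
P = b + 2y = 2.04 + 2×2.27 = 6.580 m
R = A/P = 4.631/6.580 = 0.7038 m
S = (Q·n / (1·A·R^(2/3)))² = (17.7×0.016 / (1×4.631×0.7912))² = 0.005974

0.00597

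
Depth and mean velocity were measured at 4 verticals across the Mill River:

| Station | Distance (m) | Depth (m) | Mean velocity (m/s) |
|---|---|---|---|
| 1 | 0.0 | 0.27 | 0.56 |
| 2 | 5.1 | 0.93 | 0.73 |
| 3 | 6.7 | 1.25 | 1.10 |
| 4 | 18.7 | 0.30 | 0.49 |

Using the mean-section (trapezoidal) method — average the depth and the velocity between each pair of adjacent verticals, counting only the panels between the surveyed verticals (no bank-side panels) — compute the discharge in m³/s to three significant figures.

11.0 m³/s

Panel 1-2: Δb = 5.1 m, d̄ = (0.27+0.93)/2 = 0.6, v̄ = (0.56+0.73)/2 = 0.645 → q = 5.1×0.6×0.645 = 1.974 m³/s
Panel 2-3: Δb = 1.6 m, d̄ = (0.93+1.25)/2 = 1.09, v̄ = (0.73+1.10)/2 = 0.915 → q = 1.6×1.09×0.915 = 1.596 m³/s
Panel 3-4: Δb = 12 m, d̄ = (1.25+0.30)/2 = 0.775, v̄ = (1.10+0.49)/2 = 0.795 → q = 12×0.775×0.795 = 7.394 m³/s
Q = Σ q = 10.96 m³/s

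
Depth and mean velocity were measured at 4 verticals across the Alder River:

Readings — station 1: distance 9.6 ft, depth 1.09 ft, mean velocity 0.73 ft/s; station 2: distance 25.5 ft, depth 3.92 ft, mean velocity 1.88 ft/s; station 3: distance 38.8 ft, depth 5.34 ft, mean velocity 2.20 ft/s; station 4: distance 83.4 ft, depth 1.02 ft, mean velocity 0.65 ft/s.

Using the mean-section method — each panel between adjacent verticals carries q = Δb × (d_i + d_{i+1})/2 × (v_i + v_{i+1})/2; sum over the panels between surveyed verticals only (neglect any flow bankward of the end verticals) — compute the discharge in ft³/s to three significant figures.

Panel 1-2: Δb = 15.9 ft, d̄ = (1.09+3.92)/2 = 2.505, v̄ = (0.73+1.88)/2 = 1.305 → q = 15.9×2.505×1.305 = 51.98 ft³/s
Panel 2-3: Δb = 13.3 ft, d̄ = (3.92+5.34)/2 = 4.63, v̄ = (1.88+2.20)/2 = 2.04 → q = 13.3×4.63×2.04 = 125.6 ft³/s
Panel 3-4: Δb = 44.6 ft, d̄ = (5.34+1.02)/2 = 3.18, v̄ = (2.20+0.65)/2 = 1.425 → q = 44.6×3.18×1.425 = 202.1 ft³/s
Q = Σ q = 379.7 ft³/s

380 ft³/s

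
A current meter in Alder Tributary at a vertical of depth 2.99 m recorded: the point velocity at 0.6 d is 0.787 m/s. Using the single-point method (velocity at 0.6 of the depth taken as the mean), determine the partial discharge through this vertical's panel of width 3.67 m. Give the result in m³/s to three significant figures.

8.64 m³/s

v̄ = v₀.₆ = 0.787 m/s
q = v̄ × d × w = 0.7870 × 2.99 × 3.67 = 8.636 m³/s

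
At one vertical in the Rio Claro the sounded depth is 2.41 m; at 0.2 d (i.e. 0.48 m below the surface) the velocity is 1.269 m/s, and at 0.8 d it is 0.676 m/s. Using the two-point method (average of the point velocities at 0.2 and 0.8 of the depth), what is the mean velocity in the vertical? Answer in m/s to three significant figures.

0.973 m/s

v̄ = (1.269 + 0.676) / 2 = 0.9725 m/s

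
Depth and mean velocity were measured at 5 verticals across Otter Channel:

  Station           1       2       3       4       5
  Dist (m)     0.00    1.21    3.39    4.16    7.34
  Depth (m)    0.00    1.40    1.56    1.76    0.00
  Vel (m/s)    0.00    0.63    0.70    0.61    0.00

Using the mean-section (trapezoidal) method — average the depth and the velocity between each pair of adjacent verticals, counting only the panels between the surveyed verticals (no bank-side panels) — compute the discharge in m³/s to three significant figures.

Panel 1-2: Δb = 1.21 m, d̄ = (0.00+1.40)/2 = 0.7, v̄ = (0.00+0.63)/2 = 0.315 → q = 1.21×0.7×0.315 = 0.2668 m³/s
Panel 2-3: Δb = 2.18 m, d̄ = (1.40+1.56)/2 = 1.48, v̄ = (0.63+0.70)/2 = 0.665 → q = 2.18×1.48×0.665 = 2.146 m³/s
Panel 3-4: Δb = 0.77 m, d̄ = (1.56+1.76)/2 = 1.66, v̄ = (0.70+0.61)/2 = 0.655 → q = 0.77×1.66×0.655 = 0.8372 m³/s
Panel 4-5: Δb = 3.18 m, d̄ = (1.76+0.00)/2 = 0.88, v̄ = (0.61+0.00)/2 = 0.305 → q = 3.18×0.88×0.305 = 0.8535 m³/s
Q = Σ q = 4.103 m³/s

4.10 m³/s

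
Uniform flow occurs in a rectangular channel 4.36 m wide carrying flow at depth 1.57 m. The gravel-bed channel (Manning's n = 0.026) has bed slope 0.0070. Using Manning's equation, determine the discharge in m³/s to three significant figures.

20.7 m³/s

A = b·y = 4.36 × 1.57 = 6.845 m²
P = b + 2y = 4.36 + 2×1.57 = 7.500 m
R = A/P = 6.845/7.500 = 0.9127 m
Q = (1/n)·A·R^(2/3)·S^(1/2) = (1/0.026) × 6.845 × 0.9127^(2/3) × 0.0070^(1/2) = 20.73 m³/s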